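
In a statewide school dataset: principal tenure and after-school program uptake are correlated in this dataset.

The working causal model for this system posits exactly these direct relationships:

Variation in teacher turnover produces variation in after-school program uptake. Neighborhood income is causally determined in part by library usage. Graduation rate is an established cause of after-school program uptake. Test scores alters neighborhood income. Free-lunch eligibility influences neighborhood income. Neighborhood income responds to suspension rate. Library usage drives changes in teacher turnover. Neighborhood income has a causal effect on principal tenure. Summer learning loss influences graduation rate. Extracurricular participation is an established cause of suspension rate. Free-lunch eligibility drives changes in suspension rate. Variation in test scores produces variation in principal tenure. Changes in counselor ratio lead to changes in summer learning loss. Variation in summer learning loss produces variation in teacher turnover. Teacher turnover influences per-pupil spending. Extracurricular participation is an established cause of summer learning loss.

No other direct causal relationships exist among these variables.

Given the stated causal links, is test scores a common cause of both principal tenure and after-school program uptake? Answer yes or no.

Test scores has no stated causal path to after-school program uptake. A confounder must cause both variables, so test scores does not qualify.

no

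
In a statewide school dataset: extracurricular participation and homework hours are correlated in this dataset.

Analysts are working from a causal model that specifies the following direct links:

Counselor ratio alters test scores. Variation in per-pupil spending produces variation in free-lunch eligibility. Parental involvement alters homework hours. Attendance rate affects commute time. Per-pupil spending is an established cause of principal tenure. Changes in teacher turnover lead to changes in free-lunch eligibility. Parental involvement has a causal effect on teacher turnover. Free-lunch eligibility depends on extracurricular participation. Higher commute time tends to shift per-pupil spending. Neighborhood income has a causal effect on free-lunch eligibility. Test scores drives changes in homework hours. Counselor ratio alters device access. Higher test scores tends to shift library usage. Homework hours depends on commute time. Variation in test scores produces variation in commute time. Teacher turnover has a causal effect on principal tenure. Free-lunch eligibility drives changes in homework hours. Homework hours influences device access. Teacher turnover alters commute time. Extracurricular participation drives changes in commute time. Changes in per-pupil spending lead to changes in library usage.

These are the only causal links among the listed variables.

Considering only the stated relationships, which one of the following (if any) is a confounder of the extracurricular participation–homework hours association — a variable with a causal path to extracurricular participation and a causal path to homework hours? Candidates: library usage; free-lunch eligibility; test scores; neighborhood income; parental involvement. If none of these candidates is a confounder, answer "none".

none

None of the listed candidates has causal paths to both extracurricular participation and homework hours in the stated relationships, so none is a common cause.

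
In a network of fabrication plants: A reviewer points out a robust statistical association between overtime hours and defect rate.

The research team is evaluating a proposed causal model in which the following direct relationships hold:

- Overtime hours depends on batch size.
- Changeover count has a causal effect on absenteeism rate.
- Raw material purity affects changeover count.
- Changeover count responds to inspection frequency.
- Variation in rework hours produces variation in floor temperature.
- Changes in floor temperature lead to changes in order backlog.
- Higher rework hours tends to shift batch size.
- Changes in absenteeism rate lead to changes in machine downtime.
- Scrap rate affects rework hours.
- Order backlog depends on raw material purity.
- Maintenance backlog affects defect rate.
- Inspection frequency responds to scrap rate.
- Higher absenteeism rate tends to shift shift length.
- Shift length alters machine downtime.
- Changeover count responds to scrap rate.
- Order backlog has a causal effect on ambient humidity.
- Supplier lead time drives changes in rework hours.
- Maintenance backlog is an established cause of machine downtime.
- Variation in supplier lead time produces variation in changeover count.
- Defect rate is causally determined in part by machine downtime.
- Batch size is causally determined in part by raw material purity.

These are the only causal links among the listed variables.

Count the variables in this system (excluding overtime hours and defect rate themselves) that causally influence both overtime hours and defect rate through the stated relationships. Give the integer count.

The common causes are: raw material purity (to overtime hours via raw material purity → batch size → overtime hours; to defect rate via raw material purity → changeover count → absenteeism rate → machine downtime → defect rate); scrap rate (to overtime hours via scrap rate → rework hours → batch size → overtime hours; to defect rate via scrap rate → changeover count → absenteeism rate → machine downtime → defect rate); supplier lead time (to overtime hours via supplier lead time → rework hours → batch size → overtime hours; to defect rate via supplier lead time → changeover count → absenteeism rate → machine downtime → defect rate).
Every other variable lacks a causal path to at least one of overtime hours and defect rate.

3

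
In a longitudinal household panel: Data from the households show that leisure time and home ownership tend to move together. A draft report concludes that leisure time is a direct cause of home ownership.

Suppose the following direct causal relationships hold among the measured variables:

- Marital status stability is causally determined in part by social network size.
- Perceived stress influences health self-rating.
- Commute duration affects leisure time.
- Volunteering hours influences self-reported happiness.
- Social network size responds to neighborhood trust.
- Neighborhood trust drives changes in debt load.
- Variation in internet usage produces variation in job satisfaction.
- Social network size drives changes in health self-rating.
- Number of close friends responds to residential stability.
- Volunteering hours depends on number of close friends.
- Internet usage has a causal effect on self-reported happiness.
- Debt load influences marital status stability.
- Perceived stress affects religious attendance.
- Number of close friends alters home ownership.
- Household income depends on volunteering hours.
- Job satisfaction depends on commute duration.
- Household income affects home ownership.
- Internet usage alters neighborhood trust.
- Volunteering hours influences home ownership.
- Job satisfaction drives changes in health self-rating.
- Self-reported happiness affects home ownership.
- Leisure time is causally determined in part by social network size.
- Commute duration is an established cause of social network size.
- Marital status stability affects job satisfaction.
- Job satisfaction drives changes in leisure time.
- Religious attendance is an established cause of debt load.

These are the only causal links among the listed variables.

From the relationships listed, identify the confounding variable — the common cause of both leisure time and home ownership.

Internet usage has a causal path to leisure time (internet usage → job satisfaction → leisure time) and a separate causal path to home ownership (internet usage → self-reported happiness → home ownership), so it is a common cause of both.
No stated relationship gives leisure time a causal route to home ownership, so the correlation is explained by the shared upstream cause rather than a direct effect.

internet usage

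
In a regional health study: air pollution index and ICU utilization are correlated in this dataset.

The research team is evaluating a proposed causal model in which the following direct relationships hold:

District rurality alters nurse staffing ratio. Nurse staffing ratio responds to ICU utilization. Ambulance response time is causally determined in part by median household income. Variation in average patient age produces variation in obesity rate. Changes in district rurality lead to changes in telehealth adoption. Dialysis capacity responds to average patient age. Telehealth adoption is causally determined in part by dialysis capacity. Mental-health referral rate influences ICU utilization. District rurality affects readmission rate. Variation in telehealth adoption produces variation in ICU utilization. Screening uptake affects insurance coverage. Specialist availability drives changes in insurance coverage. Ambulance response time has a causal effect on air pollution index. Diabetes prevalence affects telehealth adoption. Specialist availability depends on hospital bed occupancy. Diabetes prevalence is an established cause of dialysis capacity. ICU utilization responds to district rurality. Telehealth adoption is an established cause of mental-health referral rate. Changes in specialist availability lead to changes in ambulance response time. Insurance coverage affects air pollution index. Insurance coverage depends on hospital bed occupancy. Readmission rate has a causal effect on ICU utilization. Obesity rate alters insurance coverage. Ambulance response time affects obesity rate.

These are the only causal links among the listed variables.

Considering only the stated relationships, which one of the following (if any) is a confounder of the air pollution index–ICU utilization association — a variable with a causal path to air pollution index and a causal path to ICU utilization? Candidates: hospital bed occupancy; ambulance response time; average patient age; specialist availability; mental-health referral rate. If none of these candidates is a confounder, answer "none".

average patient age

Average patient age causes air pollution index (average patient age → obesity rate → insurance coverage → air pollution index) and also causes ICU utilization (average patient age → dialysis capacity → telehealth adoption → ICU utilization); it is a common cause of both.
Each of the other candidates lacks a causal path to at least one of air pollution index and ICU utilization, so they do not confound the relationship.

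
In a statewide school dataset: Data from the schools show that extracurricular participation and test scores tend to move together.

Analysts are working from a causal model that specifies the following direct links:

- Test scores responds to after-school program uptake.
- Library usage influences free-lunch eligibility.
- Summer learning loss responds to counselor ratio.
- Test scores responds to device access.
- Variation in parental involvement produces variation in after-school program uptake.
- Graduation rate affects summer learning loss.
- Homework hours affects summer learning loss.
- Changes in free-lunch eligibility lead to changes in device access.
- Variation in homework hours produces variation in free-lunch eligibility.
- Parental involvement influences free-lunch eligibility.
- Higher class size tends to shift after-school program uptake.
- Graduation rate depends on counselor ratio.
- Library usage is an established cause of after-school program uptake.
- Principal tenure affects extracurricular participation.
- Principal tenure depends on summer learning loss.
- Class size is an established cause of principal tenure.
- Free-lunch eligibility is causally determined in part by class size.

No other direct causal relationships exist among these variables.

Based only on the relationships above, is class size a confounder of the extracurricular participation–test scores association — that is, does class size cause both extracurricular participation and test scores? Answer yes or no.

yes

Class size has a causal path to extracurricular participation (class size → principal tenure → extracurricular participation) and to test scores (class size → after-school program uptake → test scores), so it is a common cause of both — a confounder.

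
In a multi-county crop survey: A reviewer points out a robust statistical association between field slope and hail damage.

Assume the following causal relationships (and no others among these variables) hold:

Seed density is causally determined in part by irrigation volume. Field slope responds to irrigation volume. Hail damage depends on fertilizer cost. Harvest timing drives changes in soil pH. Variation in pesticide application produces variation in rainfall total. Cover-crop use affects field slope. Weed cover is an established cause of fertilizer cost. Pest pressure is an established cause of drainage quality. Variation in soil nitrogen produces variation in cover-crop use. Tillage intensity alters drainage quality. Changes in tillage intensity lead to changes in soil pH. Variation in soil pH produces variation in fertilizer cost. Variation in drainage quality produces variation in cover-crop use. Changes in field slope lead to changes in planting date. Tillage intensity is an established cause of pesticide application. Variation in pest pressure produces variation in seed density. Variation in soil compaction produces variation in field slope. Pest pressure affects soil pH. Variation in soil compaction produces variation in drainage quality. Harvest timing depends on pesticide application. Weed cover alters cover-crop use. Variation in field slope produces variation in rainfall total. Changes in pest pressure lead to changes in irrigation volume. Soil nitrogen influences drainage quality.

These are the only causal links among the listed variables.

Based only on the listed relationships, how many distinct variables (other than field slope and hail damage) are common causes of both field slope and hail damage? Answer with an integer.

3

The common causes are: pest pressure (to field slope via pest pressure → irrigation volume → field slope; to hail damage via pest pressure → soil pH → fertilizer cost → hail damage); tillage intensity (to field slope via tillage intensity → drainage quality → cover-crop use → field slope; to hail damage via tillage intensity → soil pH → fertilizer cost → hail damage); weed cover (to field slope via weed cover → cover-crop use → field slope; to hail damage via weed cover → fertilizer cost → hail damage).
Every other variable lacks a causal path to at least one of field slope and hail damage.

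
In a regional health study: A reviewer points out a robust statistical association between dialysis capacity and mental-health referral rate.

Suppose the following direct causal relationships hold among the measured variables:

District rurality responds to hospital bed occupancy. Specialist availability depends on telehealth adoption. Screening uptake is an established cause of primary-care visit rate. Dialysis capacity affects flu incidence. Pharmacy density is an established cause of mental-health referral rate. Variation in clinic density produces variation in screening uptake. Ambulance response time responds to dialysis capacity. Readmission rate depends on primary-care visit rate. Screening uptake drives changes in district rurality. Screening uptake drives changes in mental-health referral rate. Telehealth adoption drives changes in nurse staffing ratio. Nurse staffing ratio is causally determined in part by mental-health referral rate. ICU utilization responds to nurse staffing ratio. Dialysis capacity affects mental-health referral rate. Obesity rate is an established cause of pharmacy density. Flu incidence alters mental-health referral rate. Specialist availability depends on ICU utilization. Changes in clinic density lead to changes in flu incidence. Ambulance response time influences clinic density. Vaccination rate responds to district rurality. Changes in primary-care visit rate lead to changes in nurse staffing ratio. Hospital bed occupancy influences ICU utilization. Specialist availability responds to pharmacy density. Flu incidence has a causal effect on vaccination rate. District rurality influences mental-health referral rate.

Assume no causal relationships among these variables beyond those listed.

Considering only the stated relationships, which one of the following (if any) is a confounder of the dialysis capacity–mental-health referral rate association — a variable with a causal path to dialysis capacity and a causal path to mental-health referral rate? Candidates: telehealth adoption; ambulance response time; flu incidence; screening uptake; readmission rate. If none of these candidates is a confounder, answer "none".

none

None of the listed candidates has causal paths to both dialysis capacity and mental-health referral rate in the stated relationships, so none is a common cause.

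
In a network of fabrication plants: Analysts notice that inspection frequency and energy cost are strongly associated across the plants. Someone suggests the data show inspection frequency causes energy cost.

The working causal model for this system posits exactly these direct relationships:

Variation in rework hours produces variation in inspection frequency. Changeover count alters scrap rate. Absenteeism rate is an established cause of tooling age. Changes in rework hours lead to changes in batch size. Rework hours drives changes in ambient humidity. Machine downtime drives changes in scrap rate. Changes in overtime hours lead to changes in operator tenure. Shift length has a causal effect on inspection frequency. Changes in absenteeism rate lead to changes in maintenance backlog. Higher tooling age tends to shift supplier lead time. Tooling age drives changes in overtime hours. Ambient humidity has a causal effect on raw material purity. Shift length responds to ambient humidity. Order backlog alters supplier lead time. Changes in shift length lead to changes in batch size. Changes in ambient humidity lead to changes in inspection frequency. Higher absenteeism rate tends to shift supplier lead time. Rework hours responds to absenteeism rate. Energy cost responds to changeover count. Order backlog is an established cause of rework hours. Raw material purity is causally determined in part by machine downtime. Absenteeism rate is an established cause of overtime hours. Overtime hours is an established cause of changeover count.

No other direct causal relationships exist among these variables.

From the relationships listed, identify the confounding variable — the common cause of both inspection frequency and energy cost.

absenteeism rate

Absenteeism rate has a causal path to inspection frequency (absenteeism rate → rework hours → inspection frequency) and a separate causal path to energy cost (absenteeism rate → overtime hours → changeover count → energy cost), so it is a common cause of both.
No stated relationship gives inspection frequency a causal route to energy cost, so the correlation is explained by the shared upstream cause rather than a direct effect.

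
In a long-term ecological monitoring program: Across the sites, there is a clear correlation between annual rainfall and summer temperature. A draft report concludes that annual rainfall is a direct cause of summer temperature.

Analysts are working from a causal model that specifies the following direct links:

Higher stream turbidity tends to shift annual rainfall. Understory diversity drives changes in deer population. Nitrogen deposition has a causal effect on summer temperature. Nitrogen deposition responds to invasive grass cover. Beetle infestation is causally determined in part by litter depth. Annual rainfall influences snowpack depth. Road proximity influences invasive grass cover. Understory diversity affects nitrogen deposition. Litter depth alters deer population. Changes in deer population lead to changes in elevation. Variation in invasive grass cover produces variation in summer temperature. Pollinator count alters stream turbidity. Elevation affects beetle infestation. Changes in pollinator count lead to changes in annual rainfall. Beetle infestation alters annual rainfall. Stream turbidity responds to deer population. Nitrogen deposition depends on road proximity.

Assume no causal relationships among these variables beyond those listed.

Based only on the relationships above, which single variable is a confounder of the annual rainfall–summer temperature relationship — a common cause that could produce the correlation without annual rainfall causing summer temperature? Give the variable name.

Understory diversity has a causal path to annual rainfall (understory diversity → deer population → stream turbidity → annual rainfall) and a separate causal path to summer temperature (understory diversity → nitrogen deposition → summer temperature), so it is a common cause of both.
No stated relationship gives annual rainfall a causal route to summer temperature, so the correlation is explained by the shared upstream cause rather than a direct effect.

understory diversity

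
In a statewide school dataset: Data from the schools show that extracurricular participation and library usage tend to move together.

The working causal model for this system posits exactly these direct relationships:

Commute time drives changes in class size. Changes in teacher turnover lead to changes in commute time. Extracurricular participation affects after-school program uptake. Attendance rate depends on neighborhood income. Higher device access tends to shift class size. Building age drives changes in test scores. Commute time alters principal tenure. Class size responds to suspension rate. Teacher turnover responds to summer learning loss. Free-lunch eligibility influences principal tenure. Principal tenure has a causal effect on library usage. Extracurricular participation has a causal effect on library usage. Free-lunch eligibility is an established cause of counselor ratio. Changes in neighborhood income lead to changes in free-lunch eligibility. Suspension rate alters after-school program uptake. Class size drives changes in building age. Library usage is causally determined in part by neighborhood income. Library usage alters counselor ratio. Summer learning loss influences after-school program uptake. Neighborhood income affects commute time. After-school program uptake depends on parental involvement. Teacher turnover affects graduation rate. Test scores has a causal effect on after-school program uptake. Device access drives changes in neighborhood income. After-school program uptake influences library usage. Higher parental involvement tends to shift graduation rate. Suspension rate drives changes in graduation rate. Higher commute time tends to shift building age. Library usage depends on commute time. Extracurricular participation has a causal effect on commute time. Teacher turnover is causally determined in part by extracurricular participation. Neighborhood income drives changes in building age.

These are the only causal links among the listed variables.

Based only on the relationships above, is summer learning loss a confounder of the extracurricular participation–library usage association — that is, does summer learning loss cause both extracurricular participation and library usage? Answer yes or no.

no

Summer learning loss has no stated causal path to extracurricular participation. A confounder must cause both variables, so summer learning loss does not qualify.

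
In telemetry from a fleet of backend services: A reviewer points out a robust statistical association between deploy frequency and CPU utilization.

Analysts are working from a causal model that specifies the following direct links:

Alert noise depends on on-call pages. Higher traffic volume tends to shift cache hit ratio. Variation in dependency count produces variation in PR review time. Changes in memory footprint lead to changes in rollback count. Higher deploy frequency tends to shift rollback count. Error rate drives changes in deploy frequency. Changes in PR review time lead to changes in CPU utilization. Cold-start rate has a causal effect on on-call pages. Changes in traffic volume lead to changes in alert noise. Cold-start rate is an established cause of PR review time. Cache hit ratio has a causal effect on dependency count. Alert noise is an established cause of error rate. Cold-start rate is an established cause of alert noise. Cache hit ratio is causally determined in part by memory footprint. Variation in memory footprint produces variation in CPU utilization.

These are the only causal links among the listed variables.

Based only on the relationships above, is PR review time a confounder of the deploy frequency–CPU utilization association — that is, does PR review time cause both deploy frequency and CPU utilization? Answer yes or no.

PR review time has no stated causal path to deploy frequency. A confounder must cause both variables, so PR review time does not qualify.

no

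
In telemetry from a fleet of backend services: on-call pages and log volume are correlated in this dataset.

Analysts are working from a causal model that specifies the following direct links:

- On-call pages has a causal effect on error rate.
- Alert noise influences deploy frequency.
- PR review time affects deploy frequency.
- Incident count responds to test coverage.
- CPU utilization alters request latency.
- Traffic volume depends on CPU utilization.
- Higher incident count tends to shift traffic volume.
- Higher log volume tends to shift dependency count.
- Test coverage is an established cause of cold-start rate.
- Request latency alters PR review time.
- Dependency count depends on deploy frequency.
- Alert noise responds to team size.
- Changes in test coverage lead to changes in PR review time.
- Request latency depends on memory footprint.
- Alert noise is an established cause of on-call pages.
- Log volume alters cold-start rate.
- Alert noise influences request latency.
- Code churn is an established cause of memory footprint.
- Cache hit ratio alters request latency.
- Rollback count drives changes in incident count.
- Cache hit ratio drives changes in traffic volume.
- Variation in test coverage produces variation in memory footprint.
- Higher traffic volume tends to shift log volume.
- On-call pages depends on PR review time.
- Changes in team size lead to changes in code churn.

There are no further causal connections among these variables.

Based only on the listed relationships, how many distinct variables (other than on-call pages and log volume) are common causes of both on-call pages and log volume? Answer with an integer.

3

The common causes are: CPU utilization (to on-call pages via CPU utilization → request latency → PR review time → on-call pages; to log volume via CPU utilization → traffic volume → log volume); cache hit ratio (to on-call pages via cache hit ratio → request latency → PR review time → on-call pages; to log volume via cache hit ratio → traffic volume → log volume); test coverage (to on-call pages via test coverage → PR review time → on-call pages; to log volume via test coverage → incident count → traffic volume → log volume).
Every other variable lacks a causal path to at least one of on-call pages and log volume.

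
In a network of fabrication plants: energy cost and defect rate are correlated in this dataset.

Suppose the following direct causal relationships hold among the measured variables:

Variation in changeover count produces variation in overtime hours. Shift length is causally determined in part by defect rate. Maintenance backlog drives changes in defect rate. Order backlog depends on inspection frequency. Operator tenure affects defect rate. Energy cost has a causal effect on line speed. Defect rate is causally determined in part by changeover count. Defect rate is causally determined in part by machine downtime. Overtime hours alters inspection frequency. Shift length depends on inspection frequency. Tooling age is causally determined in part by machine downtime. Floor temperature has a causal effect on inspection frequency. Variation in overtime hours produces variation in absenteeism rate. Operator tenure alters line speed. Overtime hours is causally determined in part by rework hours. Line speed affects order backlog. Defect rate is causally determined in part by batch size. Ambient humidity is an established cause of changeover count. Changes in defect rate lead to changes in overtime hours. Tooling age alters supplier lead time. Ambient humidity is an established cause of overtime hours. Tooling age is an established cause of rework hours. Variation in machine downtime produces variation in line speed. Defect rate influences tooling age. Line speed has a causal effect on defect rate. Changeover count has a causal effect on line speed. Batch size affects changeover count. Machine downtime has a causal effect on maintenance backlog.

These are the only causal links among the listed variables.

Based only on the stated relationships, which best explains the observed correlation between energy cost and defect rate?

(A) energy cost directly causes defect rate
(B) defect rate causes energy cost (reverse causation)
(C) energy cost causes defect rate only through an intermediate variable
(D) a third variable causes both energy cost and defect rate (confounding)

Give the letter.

Energy cost reaches defect rate through energy cost → line speed → defect rate — an indirect causal chain with no direct energy cost → defect rate link. No variable causes both energy cost and defect rate, so confounding is ruled out; the effect is mediated.

C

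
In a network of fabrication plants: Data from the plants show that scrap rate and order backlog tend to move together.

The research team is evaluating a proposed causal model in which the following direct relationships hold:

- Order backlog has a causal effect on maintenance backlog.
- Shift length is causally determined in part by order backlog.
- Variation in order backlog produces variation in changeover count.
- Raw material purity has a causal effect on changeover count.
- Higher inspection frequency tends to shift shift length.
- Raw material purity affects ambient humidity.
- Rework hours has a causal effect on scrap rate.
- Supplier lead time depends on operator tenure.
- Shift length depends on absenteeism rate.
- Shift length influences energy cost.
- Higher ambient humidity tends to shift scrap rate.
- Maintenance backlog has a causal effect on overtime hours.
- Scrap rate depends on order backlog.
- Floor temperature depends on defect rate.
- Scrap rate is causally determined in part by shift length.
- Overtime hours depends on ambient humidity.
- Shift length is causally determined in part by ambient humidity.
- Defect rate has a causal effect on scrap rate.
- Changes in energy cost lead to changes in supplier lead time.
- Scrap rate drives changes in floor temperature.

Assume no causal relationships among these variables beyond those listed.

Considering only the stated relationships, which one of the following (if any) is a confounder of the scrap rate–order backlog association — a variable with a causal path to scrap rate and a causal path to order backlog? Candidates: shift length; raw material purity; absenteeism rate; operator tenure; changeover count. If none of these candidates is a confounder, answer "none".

None of the listed candidates has causal paths to both scrap rate and order backlog in the stated relationships, so none is a common cause.

none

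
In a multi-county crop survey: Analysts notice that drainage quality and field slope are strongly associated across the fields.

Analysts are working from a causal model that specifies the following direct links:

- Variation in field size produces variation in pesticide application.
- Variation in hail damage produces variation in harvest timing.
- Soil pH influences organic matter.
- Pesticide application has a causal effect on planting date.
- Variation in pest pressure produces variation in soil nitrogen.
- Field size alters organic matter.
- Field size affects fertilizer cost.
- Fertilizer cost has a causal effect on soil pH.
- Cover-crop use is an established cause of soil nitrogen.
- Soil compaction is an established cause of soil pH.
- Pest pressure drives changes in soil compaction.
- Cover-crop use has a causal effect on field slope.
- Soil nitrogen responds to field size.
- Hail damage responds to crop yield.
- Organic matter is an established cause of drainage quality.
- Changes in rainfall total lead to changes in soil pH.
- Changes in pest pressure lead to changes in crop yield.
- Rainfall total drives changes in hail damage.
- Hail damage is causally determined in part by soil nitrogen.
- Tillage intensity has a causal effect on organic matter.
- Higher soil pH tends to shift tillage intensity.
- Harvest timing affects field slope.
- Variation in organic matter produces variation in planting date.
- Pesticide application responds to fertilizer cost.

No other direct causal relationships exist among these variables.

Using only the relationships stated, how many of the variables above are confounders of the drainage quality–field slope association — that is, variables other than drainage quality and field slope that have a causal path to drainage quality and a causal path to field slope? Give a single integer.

3

The common causes are: field size (to drainage quality via field size → organic matter → drainage quality; to field slope via field size → soil nitrogen → hail damage → harvest timing → field slope); pest pressure (to drainage quality via pest pressure → soil compaction → soil pH → organic matter → drainage quality; to field slope via pest pressure → soil nitrogen → hail damage → harvest timing → field slope); rainfall total (to drainage quality via rainfall total → soil pH → organic matter → drainage quality; to field slope via rainfall total → hail damage → harvest timing → field slope).
Every other variable lacks a causal path to at least one of drainage quality and field slope.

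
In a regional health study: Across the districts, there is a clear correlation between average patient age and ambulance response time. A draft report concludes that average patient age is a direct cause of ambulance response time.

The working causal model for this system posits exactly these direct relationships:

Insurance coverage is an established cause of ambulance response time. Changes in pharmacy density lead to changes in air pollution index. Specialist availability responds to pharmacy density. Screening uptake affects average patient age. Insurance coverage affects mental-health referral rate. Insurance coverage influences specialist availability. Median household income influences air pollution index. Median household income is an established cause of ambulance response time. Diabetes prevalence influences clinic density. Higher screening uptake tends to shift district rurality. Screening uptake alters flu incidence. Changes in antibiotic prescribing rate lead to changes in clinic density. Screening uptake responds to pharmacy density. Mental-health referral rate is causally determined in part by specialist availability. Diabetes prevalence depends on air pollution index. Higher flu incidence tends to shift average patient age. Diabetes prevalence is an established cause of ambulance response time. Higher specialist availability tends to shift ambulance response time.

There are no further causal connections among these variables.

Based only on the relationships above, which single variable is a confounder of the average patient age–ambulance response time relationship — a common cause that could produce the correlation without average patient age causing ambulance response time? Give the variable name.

Pharmacy density has a causal path to average patient age (pharmacy density → screening uptake → average patient age) and a separate causal path to ambulance response time (pharmacy density → specialist availability → ambulance response time), so it is a common cause of both.
No stated relationship gives average patient age a causal route to ambulance response time, so the correlation is explained by the shared upstream cause rather than a direct effect.

pharmacy density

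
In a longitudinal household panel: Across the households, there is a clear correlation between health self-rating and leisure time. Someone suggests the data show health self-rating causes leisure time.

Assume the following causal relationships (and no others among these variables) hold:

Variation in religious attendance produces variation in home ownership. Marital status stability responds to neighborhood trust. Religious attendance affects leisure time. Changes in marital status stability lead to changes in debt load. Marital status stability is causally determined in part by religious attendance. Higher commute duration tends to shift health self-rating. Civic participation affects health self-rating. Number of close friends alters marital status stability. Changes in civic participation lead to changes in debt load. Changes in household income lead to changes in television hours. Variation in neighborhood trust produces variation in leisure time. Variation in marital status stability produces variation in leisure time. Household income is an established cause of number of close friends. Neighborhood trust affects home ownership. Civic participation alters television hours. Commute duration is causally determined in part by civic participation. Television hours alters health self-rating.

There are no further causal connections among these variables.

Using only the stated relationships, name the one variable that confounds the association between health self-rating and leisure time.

household income

Household income has a causal path to health self-rating (household income → television hours → health self-rating) and a separate causal path to leisure time (household income → number of close friends → marital status stability → leisure time), so it is a common cause of both.
No stated relationship gives health self-rating a causal route to leisure time, so the correlation is explained by the shared upstream cause rather than a direct effect.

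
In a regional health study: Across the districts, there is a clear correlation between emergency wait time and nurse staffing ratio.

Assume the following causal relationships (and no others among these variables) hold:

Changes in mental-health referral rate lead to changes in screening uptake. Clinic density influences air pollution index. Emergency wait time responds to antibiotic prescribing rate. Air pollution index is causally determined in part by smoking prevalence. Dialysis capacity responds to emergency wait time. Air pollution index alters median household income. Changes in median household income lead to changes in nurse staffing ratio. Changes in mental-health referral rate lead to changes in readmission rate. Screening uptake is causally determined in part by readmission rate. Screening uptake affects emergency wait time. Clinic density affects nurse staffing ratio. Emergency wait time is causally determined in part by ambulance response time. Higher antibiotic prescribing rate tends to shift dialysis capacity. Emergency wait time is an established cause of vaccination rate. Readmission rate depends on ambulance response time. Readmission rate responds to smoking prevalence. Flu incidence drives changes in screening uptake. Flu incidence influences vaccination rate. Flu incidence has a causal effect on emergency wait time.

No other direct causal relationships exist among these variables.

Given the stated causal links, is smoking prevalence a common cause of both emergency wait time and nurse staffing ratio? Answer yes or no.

Smoking prevalence has a causal path to emergency wait time (smoking prevalence → readmission rate → screening uptake → emergency wait time) and to nurse staffing ratio (smoking prevalence → air pollution index → median household income → nurse staffing ratio), so it is a common cause of both — a confounder.

yes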